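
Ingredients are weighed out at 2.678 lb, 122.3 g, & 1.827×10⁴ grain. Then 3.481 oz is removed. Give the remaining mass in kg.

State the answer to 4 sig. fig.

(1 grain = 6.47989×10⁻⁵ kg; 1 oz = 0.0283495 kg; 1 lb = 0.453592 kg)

2.678 lb × 0.453592 → 1.21472 kg
122.3 g × 0.001 → 0.1223 kg
1.827×10⁴ grain × 6.47989×10⁻⁵ → 1.18388 kg
3.481 oz × 0.0283495 → 0.0986846 kg
Net: 1.21472 + 0.1223 + 1.18388 − 0.0986846 = 2.42222 kg

2.422 kg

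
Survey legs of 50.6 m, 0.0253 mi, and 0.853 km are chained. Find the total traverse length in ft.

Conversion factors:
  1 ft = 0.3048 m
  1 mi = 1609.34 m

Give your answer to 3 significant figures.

50.6 m (already m)
0.0253 mi × 1609.34 = 40.7163 m
0.853 km × 1000 = 853 m
Sum: 50.6 + 40.7163 + 853 = 944.316 m
In ft: 944.316 / 0.3048 = 3098.15 ft

3100 ft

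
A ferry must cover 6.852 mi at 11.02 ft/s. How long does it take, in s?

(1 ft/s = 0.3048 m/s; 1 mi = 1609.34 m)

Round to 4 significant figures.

3283 s

6.852 mi × 1609.34 → 11027.2 m
11.02 ft/s × 0.3048 → 3.3589 m/s
t = d / v = 11027.2 m / 3.3589 m/s = 3282.98 s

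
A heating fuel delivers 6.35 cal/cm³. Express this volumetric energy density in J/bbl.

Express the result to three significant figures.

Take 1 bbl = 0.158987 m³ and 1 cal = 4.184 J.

6.35 cal/cm³ × 4.184 J/cal ÷ 10⁻⁶ m³/cm³ = 2.65684×10⁷ J/m³
2.65684×10⁷ J/m³ × 0.158987 m³/bbl = 4.22403×10⁶ J/bbl

4.22×10⁶ J/bbl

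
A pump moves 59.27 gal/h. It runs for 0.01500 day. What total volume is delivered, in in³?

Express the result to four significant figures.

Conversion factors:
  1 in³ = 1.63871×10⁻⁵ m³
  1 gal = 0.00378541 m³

4929 in³

59.27 gal/h → 6.23226×10⁻⁵ m³/s
0.01500 day → 1296 s
V = Q × t = 6.23226×10⁻⁵ × 1296 = 0.0807701 m³
In in³: 0.0807701 / 1.63871×10⁻⁵ = 4928.88 in³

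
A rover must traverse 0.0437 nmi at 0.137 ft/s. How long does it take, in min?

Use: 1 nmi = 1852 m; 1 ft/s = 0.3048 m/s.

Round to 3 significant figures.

32.3 min

0.0437 nmi × 1852 = 80.9324 m
0.137 ft/s × 0.3048 = 0.0417576 m/s
t = d / v = 80.9324 m / 0.0417576 m/s = 1938.15 s
1938.15 s ÷ (60 s/min) = 32.3025 min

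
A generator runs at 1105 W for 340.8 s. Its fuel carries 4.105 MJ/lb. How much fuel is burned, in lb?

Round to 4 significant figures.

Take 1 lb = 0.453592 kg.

0.09174 lb

E = P × t = 1105 × 340.8 = 376584 J
4.105 MJ/lb → 9.04998×10⁶ J/kg
m = E / e_s = 376584 / 9.04998×10⁶ = 0.0416116 kg
In lb: 0.0416116 / 0.453592 = 0.0917379 lb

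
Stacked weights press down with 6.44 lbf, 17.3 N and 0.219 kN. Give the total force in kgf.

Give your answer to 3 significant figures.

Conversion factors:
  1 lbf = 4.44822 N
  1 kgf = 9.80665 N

27.0 kgf

6.44 lbf × 4.44822 → 28.6465 N
17.3 N (already N)
0.219 kN × 1000 → 219 N
Sum: 28.6465 + 17.3 + 219 = 264.946 N
In kgf: 264.946 / 9.80665 = 27.017 kgf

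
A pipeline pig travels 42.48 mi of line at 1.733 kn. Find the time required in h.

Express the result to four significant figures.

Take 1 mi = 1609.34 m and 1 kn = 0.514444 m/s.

21.30 h

42.48 mi × 1609.34 = 68364.8 m
1.733 kn × 0.514444 = 0.891531 m/s
t = d / v = 68364.8 m / 0.891531 m/s = 76682.5 s
76682.5 s ÷ (3600 s/h) = 21.3007 h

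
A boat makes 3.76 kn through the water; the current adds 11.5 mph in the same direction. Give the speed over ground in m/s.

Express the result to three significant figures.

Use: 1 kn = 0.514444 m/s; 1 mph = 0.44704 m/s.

3.76 kn × 0.514444 = 1.93431 m/s
11.5 mph × 0.44704 = 5.14096 m/s
Combined: 1.93431 + 5.14096 = 7.07527 m/s

7.08 m/s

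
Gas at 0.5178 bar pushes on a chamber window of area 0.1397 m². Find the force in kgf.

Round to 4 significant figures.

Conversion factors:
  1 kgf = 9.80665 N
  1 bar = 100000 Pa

737.6 kgf

0.5178 bar × 100000 → 51780 Pa
F = P × A = 51780 Pa × 0.1397 m² = 7233.67 N
7233.67 N ÷ (9.80665 N/kgf) = 737.629 kgf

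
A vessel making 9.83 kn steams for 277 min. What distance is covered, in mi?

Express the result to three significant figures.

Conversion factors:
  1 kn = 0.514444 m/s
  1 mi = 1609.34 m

52.2 mi

9.83 kn × 0.514444 → 5.05698 m/s
277 min × 60 → 16620 s
d = v × t = 5.05698 m/s × 16620 s = 84047 m
84047 m ÷ (1609.34 m/mi) = 52.2245 mi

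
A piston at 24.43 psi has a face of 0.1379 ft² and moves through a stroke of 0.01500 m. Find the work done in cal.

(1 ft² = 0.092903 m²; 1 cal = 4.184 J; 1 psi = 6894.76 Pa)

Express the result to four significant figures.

7.736 cal

24.43 psi → 168439 Pa
0.1379 ft² → 0.0128113 m²
F = P × A = 168439 × 0.0128113 = 2157.92 N
W = F × d = 2157.92 × 0.015 = 32.3688 J
In cal: 32.3688 / 4.184 = 7.73633 cal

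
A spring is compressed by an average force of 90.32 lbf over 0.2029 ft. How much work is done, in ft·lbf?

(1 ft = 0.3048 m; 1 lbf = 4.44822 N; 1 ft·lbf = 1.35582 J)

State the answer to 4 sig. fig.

90.32 lbf × 4.44822 = 401.763 N
0.2029 ft × 0.3048 = 0.0618439 m
W = F × d = 401.763 N × 0.0618439 m = 24.8466 J
24.8466 J ÷ (1.35582 J/ft·lbf) = 18.3259 ft·lbf

18.33 ft·lbf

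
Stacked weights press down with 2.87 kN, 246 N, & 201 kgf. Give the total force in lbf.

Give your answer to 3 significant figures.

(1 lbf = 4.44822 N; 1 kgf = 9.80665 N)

2.87 kN × 1000 = 2870 N
246 N (already N)
201 kgf × 9.80665 = 1971.14 N
Sum: 2870 + 246 + 1971.14 = 5087.14 N
In lbf: 5087.14 / 4.44822 = 1143.63 lbf

1140 lbf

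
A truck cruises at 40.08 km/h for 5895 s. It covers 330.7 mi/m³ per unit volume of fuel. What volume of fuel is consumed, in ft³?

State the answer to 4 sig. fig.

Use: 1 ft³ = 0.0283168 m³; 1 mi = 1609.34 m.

4.355 ft³

40.08 km/h → 11.1333 m/s
d = v × t = 11.1333 × 5895 = 65630.8 m
330.7 mi/m³ → 532209 m/m³
V = d / (distance per unit fuel) = 65630.8 / 532209 = 0.123318 m³
In ft³: 0.123318 / 0.0283168 = 4.35494 ft³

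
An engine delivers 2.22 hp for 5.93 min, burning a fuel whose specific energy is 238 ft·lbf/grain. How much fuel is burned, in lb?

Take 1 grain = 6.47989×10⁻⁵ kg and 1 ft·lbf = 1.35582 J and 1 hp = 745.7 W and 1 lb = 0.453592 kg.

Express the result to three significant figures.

2.22 hp → 1655.45 W
5.93 min → 355.8 s
E = P × t = 1655.45 × 355.8 = 589009 J
238 ft·lbf/grain → 4.97979×10⁶ J/kg
m = E / e_s = 589009 / 4.97979×10⁶ = 0.11828 kg
In lb: 0.11828 / 0.453592 = 0.260763 lb

0.261 lb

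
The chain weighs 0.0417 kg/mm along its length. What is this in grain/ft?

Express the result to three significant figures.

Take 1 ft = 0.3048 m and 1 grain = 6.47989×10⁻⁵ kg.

0.0417 kg/mm ÷ 0.001 m/mm = 41.7 kg/m
41.7 kg/m ÷ 6.47989×10⁻⁵ kg/grain × 0.3048 m/ft = 196148 grain/ft

1.96×10⁵ grain/ft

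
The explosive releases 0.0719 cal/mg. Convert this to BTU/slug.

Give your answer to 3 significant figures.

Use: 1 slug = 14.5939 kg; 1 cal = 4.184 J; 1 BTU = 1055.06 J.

0.0719 cal/mg × 4.184 J/cal ÷ 10⁻⁶ kg/mg = 300830 J/kg
300830 J/kg ÷ 1055.06 J/BTU × 14.5939 kg/slug = 4161.17 BTU/slug

4160 BTU/slug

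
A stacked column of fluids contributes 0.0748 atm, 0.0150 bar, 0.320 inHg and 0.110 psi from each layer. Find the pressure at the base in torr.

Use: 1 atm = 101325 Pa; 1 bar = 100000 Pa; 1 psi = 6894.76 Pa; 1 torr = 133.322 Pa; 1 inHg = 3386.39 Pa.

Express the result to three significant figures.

81.9 torr

0.0748 atm × 101325 = 7579.11 Pa
0.0150 bar × 100000 = 1500 Pa
0.320 inHg × 3386.39 = 1083.64 Pa
0.110 psi × 6894.76 = 758.424 Pa
Total: 7579.11 + 1500 + 1083.64 + 758.424 = 10921.2 Pa
In torr: 10921.2 / 133.322 = 81.916 torr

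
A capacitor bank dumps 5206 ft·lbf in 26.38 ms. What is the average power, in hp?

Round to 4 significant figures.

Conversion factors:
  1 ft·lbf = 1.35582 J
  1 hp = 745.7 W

358.8 hp

5206 ft·lbf × 1.35582 → 7058.4 J
26.38 ms × 0.001 → 0.02638 s
P = E / t = 7058.4 J / 0.02638 s = 267566 W
267566 W ÷ (745.7 W/hp) = 358.812 hp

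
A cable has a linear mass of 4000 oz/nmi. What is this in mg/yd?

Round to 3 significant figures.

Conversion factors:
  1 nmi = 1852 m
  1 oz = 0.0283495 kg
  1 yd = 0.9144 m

5.60×10⁴ mg/yd

4000 oz/nmi × 0.0283495 kg/oz ÷ 1852 m/nmi = 0.06123 kg/m
0.06123 kg/m ÷ 10⁻⁶ kg/mg × 0.9144 m/yd = 55988.7 mg/yd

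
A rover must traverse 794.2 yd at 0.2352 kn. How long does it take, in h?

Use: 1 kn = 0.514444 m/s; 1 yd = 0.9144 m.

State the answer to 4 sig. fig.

1.667 h

794.2 yd × 0.9144 → 726.216 m
0.2352 kn × 0.514444 → 0.120997 m/s
t = d / v = 726.216 m / 0.120997 m/s = 6001.93 s
6001.93 s ÷ (3600 s/h) = 1.6672 h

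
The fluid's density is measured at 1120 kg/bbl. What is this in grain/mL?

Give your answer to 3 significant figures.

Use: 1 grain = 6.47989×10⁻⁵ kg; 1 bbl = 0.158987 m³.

1120 kg/bbl ÷ 0.158987 m³/bbl = 7044.6 kg/m³
7044.6 kg/m³ ÷ 6.47989×10⁻⁵ kg/grain × 10⁻⁶ m³/mL = 108.715 grain/mL

109 grain/mL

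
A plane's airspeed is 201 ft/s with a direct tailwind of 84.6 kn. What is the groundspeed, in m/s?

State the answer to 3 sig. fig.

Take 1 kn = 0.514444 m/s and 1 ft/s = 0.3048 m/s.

201 ft/s × 0.3048 → 61.2648 m/s
84.6 kn × 0.514444 → 43.522 m/s
Sum: 61.2648 + 43.522 = 104.787 m/s

105 m/s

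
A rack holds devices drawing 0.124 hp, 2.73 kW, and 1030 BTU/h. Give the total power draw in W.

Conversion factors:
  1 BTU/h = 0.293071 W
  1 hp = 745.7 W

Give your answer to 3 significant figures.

3120 W

0.124 hp × 745.7 → 92.4668 W
2.73 kW × 1000 → 2730 W
1030 BTU/h × 0.293071 → 301.863 W
Total: 92.4668 + 2730 + 301.863 = 3124.33 W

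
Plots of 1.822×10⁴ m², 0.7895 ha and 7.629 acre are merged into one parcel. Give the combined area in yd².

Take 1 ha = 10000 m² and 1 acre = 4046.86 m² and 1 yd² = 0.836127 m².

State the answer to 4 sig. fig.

1.822×10⁴ m² (already m²)
0.7895 ha × 10000 → 7895 m²
7.629 acre × 4046.86 → 30873.5 m²
Sum: 18220 + 7895 + 30873.5 = 56988.5 m²
In yd²: 56988.5 / 0.836127 = 68157.7 yd²

6.816×10⁴ yd²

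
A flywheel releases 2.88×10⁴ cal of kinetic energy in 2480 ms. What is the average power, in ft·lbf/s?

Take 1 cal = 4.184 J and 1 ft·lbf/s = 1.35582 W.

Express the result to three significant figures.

3.58×10⁴ ft·lbf/s

2.88×10⁴ cal × 4.184 = 120499 J
2480 ms × 0.001 = 2.48 s
P = E / t = 120499 J / 2.48 s = 48588.3 W
48588.3 W ÷ (1.35582 W/ft·lbf/s) = 35836.8 ft·lbf/s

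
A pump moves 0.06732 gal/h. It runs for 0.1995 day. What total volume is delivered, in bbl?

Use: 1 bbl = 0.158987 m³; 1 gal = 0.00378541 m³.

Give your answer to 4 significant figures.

0.06732 gal/h → 7.07872×10⁻⁸ m³/s
0.1995 day → 17236.8 s
V = Q × t = 7.07872×10⁻⁸ × 17236.8 = 0.00122014 m³
In bbl: 0.00122014 / 0.158987 = 0.00767446 bbl

0.007674 bbl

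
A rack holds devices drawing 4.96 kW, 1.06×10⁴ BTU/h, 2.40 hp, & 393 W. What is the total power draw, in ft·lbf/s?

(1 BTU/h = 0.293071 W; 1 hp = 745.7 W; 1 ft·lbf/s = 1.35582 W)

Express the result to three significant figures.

4.96 kW × 1000 → 4960 W
1.06×10⁴ BTU/h × 0.293071 → 3106.55 W
2.40 hp × 745.7 → 1789.68 W
393 W (already W)
Combined: 4960 + 3106.55 + 1789.68 + 393 = 10249.2 W
In ft·lbf/s: 10249.2 / 1.35582 = 7559.41 ft·lbf/s

7560 ft·lbf/s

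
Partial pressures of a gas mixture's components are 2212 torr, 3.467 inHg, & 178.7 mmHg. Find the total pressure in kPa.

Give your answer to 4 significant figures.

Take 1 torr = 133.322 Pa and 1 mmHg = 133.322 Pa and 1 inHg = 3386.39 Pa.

330.5 kPa

2212 torr × 133.322 → 294908 Pa
3.467 inHg × 3386.39 → 11740.6 Pa
178.7 mmHg × 133.322 → 23824.6 Pa
Combined: 294908 + 11740.6 + 23824.6 = 330473 Pa
In kPa: 330473 / 1000 = 330.473 kPa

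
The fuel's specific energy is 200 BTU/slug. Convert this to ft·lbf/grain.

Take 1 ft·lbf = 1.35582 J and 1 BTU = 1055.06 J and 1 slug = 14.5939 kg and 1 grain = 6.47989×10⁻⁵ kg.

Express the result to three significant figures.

0.691 ft·lbf/grain

200 BTU/slug × 1055.06 J/BTU ÷ 14.5939 kg/slug = 14458.9 J/kg
14458.9 J/kg ÷ 1.35582 J/ft·lbf × 6.47989×10⁻⁵ kg/grain = 0.691036 ft·lbf/grain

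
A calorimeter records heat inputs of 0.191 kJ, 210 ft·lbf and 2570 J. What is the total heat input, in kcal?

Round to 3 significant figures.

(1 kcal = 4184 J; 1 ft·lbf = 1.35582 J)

0.191 kJ × 1000 = 191 J
210 ft·lbf × 1.35582 = 284.722 J
2570 J (already J)
Sum: 191 + 284.722 + 2570 = 3045.72 J
In kcal: 3045.72 / 4184 = 0.727945 kcal

0.728 kcal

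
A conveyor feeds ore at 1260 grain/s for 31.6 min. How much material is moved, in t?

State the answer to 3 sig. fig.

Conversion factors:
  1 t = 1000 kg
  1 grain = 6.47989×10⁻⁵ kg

0.155 t

1260 grain/s → 0.0816466 kg/s
31.6 min → 1896 s
m = ṁ × t = 0.0816466 × 1896 = 154.802 kg
In t: 154.802 / 1000 = 0.154802 t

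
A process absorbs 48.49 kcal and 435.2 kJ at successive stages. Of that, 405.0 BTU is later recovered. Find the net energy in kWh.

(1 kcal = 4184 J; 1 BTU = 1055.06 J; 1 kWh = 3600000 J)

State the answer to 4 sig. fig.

0.05855 kWh

48.49 kcal × 4184 = 202882 J
435.2 kJ × 1000 = 435200 J
405.0 BTU × 1055.06 = 427299 J
Result: 202882 + 435200 − 427299 = 210783 J
In kWh: 210783 / 3600000 = 0.0585508 kWh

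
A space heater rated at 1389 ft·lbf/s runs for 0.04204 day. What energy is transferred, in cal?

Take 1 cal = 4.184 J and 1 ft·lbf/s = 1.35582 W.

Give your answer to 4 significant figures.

1389 ft·lbf/s × 1.35582 = 1883.23 W
0.04204 day × 86400 = 3632.26 s
E = P × t = 1883.23 W × 3632.26 s = 6.84038×10⁶ J
6.84038×10⁶ J ÷ (4.184 J/cal) = 1.63489×10⁶ cal

1.635×10⁶ cal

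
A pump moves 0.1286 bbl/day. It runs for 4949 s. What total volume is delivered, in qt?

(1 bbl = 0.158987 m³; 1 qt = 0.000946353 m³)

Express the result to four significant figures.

1.238 qt

0.1286 bbl/day → 2.3664×10⁻⁷ m³/s
V = Q × t = 2.3664×10⁻⁷ × 4949 = 0.00117113 m³
In qt: 0.00117113 / 0.000946353 = 1.23752 qt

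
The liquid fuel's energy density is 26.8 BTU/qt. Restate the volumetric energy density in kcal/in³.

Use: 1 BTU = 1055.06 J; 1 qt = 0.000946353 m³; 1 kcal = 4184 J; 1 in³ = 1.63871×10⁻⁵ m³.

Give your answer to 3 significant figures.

0.117 kcal/in³

26.8 BTU/qt × 1055.06 J/BTU ÷ 0.000946353 m³/qt = 2.98785×10⁷ J/m³
2.98785×10⁷ J/m³ ÷ 4184 J/kcal × 1.63871×10⁻⁵ m³/in³ = 0.117022 kcal/in³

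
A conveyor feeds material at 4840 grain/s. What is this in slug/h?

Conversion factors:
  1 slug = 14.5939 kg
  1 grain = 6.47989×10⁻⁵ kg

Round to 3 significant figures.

4840 grain/s × 6.47989×10⁻⁵ kg/grain = 0.313627 kg/s
0.313627 kg/s ÷ 14.5939 kg/slug × 3600 s/h = 77.365 slug/h

77.4 slug/h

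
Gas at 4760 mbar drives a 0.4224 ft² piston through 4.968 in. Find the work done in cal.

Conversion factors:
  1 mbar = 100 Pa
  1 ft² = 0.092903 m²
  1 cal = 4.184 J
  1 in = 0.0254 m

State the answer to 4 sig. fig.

563.4 cal

4760 mbar → 476000 Pa
0.4224 ft² → 0.0392422 m²
F = P × A = 476000 × 0.0392422 = 18679.3 N
4.968 in → 0.126187 m
W = F × d = 18679.3 × 0.126187 = 2357.08 J
In cal: 2357.08 / 4.184 = 563.356 cal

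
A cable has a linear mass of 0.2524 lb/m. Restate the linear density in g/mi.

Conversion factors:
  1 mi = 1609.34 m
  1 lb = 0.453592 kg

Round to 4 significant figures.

1.842×10⁵ g/mi

0.2524 lb/m × 0.453592 kg/lb = 0.114487 kg/m
0.114487 kg/m ÷ 0.001 kg/g × 1609.34 m/mi = 184249 g/mi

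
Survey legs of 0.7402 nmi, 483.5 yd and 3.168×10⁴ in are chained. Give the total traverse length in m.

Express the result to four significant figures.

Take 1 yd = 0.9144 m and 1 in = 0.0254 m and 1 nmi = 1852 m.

0.7402 nmi × 1852 → 1370.85 m
483.5 yd × 0.9144 → 442.112 m
3.168×10⁴ in × 0.0254 → 804.672 m
Combined: 1370.85 + 442.112 + 804.672 = 2617.63 m

2618 m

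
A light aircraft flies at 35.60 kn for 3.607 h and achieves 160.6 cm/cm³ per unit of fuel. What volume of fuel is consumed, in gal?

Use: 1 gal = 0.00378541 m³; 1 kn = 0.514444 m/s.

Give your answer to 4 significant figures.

39.12 gal

35.60 kn → 18.3142 m/s
3.607 h → 12985.2 s
d = v × t = 18.3142 × 12985.2 = 237814 m
160.6 cm/cm³ → 1.606×10⁶ m/m³
V = d / (distance per unit fuel) = 237814 / 1.606×10⁶ = 0.148078 m³
In gal: 0.148078 / 0.00378541 = 39.1181 gal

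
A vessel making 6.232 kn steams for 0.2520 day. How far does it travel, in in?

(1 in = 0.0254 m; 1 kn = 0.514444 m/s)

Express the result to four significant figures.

6.232 kn × 0.514444 → 3.20602 m/s
0.2520 day × 86400 → 21772.8 s
d = v × t = 3.20602 m/s × 21772.8 s = 69804 m
69804 m ÷ (0.0254 m/in) = 2.74819×10⁶ in

2.748×10⁶ in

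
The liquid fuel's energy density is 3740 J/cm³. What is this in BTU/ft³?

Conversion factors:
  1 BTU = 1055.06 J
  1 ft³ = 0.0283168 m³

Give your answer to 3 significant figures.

3740 J/cm³ ÷ 10⁻⁶ m³/cm³ = 3.74×10⁹ J/m³
3.74×10⁹ J/m³ ÷ 1055.06 J/BTU × 0.0283168 m³/ft³ = 100378 BTU/ft³

1.00×10⁵ BTU/ft³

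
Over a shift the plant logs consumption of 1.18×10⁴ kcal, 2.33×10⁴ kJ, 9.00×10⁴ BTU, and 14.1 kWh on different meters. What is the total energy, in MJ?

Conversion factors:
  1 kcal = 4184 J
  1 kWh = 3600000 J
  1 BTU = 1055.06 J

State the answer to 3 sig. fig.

1.18×10⁴ kcal × 4184 → 4.93712×10⁷ J
2.33×10⁴ kJ × 1000 → 2.33×10⁷ J
9.00×10⁴ BTU × 1055.06 → 9.49554×10⁷ J
14.1 kWh × 3600000 → 5.076×10⁷ J
Combined: 4.93712×10⁷ + 2.33×10⁷ + 9.49554×10⁷ + 5.076×10⁷ = 2.18387×10⁸ J
In MJ: 2.18387×10⁸ / 1000000 = 218.387 MJ

218 MJ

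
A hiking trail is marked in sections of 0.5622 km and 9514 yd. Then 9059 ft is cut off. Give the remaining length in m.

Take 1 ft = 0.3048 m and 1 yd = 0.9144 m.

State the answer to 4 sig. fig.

6501 m

0.5622 km × 1000 = 562.2 m
9514 yd × 0.9144 = 8699.6 m
9059 ft × 0.3048 = 2761.18 m
Net: 562.2 + 8699.6 − 2761.18 = 6500.62 m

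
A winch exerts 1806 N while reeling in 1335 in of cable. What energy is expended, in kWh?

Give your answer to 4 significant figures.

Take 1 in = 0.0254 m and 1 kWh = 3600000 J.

1335 in × 0.0254 = 33.909 m
W = F × d = 1806 N × 33.909 m = 61239.7 J
61239.7 J ÷ (3600000 J/kWh) = 0.017011 kWh

0.01701 kWh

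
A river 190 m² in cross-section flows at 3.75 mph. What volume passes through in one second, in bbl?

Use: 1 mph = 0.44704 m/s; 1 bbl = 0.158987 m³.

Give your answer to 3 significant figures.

3.75 mph × 0.44704 = 1.6764 m/s
V = v × A × t = 1.6764 m/s × 190 m² × 1 s = 318.516 m³
318.516 m³ ÷ (0.158987 m³/bbl) = 2003.41 bbl

2000 bbl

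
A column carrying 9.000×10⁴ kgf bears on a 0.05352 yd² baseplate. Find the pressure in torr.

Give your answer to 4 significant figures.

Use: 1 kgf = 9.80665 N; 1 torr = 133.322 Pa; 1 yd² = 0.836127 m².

1.479×10⁵ torr

9.000×10⁴ kgf × 9.80665 → 882598 N
0.05352 yd² × 0.836127 → 0.0447495 m²
P = F / A = 882598 N / 0.0447495 m² = 1.97231×10⁷ Pa
1.97231×10⁷ Pa ÷ (133.322 Pa/torr) = 147936 torr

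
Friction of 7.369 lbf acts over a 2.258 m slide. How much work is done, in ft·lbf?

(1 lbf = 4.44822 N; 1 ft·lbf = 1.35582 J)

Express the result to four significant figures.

54.59 ft·lbf

7.369 lbf × 4.44822 = 32.7789 N
W = F × d = 32.7789 N × 2.258 m = 74.0148 J
74.0148 J ÷ (1.35582 J/ft·lbf) = 54.5904 ft·lbf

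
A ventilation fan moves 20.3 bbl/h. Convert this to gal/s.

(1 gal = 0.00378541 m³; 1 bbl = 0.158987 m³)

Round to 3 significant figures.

20.3 bbl/h × 0.158987 m³/bbl ÷ 3600 s/h = 8.9651×10⁻⁴ m³/s
8.9651×10⁻⁴ m³/s ÷ 0.00378541 m³/gal = 0.236833 gal/s

0.237 gal/s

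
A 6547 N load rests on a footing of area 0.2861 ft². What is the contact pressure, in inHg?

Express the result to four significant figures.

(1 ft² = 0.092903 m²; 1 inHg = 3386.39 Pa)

72.74 inHg

0.2861 ft² × 0.092903 = 0.0265795 m²
P = F / A = 6547 N / 0.0265795 m² = 246318 Pa
246318 Pa ÷ (3386.39 Pa/inHg) = 72.7376 inHg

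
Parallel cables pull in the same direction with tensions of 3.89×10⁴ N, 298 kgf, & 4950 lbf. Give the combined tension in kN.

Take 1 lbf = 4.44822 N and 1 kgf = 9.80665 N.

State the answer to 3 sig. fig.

63.8 kN

3.89×10⁴ N (already N)
298 kgf × 9.80665 → 2922.38 N
4950 lbf × 4.44822 → 22018.7 N
Combined: 38900 + 2922.38 + 22018.7 = 63841.1 N
In kN: 63841.1 / 1000 = 63.8411 kN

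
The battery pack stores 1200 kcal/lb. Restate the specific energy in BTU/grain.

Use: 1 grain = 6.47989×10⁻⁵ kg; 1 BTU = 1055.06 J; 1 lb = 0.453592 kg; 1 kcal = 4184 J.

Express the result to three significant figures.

1200 kcal/lb × 4184 J/kcal ÷ 0.453592 kg/lb = 1.1069×10⁷ J/kg
1.1069×10⁷ J/kg ÷ 1055.06 J/BTU × 6.47989×10⁻⁵ kg/grain = 0.679828 BTU/grain

0.680 BTU/grain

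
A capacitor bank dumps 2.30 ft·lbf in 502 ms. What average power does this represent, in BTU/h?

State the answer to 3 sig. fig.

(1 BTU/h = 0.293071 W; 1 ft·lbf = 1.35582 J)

2.30 ft·lbf × 1.35582 → 3.11839 J
502 ms × 0.001 → 0.502 s
P = E / t = 3.11839 J / 0.502 s = 6.21193 W
6.21193 W ÷ (0.293071 W/BTU/h) = 21.196 BTU/h

21.2 BTU/h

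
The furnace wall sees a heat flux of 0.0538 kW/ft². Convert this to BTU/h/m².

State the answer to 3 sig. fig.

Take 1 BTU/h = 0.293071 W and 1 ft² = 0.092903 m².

1980 BTU/h/m²

0.0538 kW/ft² × 1000 W/kW ÷ 0.092903 m²/ft² = 579.099 W/m²
579.099 W/m² ÷ 0.293071 W/BTU/h = 1975.97 BTU/h/m²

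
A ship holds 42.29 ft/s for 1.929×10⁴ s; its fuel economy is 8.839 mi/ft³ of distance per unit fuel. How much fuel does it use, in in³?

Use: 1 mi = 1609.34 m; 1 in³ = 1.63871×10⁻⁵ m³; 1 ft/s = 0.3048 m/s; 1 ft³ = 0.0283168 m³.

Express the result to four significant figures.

3.020×10⁴ in³

42.29 ft/s → 12.89 m/s
d = v × t = 12.89 × 19290 = 248648 m
8.839 mi/ft³ → 502350 m/m³
V = d / (distance per unit fuel) = 248648 / 502350 = 0.49497 m³
In in³: 0.49497 / 1.63871×10⁻⁵ = 30204.9 in³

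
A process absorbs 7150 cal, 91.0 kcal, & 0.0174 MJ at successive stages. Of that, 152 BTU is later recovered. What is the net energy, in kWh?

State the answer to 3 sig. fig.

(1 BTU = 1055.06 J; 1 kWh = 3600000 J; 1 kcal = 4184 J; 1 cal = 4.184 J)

7150 cal × 4.184 → 29915.6 J
91.0 kcal × 4184 → 380744 J
0.0174 MJ × 1000000 → 17400 J
152 BTU × 1055.06 → 160369 J
Net: 29915.6 + 380744 + 17400 − 160369 = 267691 J
In kWh: 267691 / 3600000 = 0.0743586 kWh

0.0744 kWh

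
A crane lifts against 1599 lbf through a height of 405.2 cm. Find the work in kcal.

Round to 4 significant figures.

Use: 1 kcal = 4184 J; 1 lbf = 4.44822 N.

1599 lbf × 4.44822 → 7112.7 N
405.2 cm × 0.01 → 4.052 m
W = F × d = 7112.7 N × 4.052 m = 28820.7 J
28820.7 J ÷ (4184 J/kcal) = 6.88831 kcal

6.888 kcal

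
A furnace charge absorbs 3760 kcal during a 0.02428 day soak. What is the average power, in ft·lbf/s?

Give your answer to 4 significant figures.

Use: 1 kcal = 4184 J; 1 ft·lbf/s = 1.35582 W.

3760 kcal × 4184 = 1.57318×10⁷ J
0.02428 day × 86400 = 2097.79 s
P = E / t = 1.57318×10⁷ J / 2097.79 s = 7499.23 W
7499.23 W ÷ (1.35582 W/ft·lbf/s) = 5531.14 ft·lbf/s

5531 ft·lbf/s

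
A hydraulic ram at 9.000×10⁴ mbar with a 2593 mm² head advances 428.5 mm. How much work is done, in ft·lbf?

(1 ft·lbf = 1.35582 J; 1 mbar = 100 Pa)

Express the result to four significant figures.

9.000×10⁴ mbar → 9×10⁶ Pa
2593 mm² → 0.002593 m²
F = P × A = 9×10⁶ × 0.002593 = 23337 N
428.5 mm → 0.4285 m
W = F × d = 23337 × 0.4285 = 9999.9 J
In ft·lbf: 9999.9 / 1.35582 = 7375.54 ft·lbf

7376 ft·lbf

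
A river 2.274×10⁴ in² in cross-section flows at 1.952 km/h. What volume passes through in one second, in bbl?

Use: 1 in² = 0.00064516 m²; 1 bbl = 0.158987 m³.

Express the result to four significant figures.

1.952 km/h × (1/3.6) → 0.542222 m/s
2.274×10⁴ in² × 0.00064516 → 14.6709 m²
V = v × A × t = 0.542222 m/s × 14.6709 m² × 1 s = 7.95488 m³
7.95488 m³ ÷ (0.158987 m³/bbl) = 50.0348 bbl

50.03 bbl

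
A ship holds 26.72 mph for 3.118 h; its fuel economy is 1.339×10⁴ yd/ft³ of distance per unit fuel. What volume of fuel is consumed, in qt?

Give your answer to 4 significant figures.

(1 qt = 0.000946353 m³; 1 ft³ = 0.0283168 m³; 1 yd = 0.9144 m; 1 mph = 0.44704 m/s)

327.7 qt

26.72 mph → 11.9449 m/s
3.118 h → 11224.8 s
d = v × t = 11.9449 × 11224.8 = 134079 m
1.339×10⁴ yd/ft³ → 432387 m/m³
V = d / (distance per unit fuel) = 134079 / 432387 = 0.31009 m³
In qt: 0.31009 / 0.000946353 = 327.668 qt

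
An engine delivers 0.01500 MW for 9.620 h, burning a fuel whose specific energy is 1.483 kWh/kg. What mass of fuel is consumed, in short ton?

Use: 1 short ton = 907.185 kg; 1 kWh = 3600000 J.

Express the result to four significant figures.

0.1073 short ton

0.01500 MW → 15000 W
9.620 h → 34632 s
E = P × t = 15000 × 34632 = 5.1948×10⁸ J
1.483 kWh/kg → 5.3388×10⁶ J/kg
m = E / e_s = 5.1948×10⁸ / 5.3388×10⁶ = 97.3028 kg
In short ton: 97.3028 / 907.185 = 0.107258 short ton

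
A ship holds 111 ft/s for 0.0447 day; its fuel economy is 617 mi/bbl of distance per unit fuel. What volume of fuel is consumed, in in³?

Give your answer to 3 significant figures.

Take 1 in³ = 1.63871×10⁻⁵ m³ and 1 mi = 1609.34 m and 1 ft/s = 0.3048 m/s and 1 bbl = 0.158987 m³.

111 ft/s → 33.8328 m/s
0.0447 day → 3862.08 s
d = v × t = 33.8328 × 3862.08 = 130665 m
617 mi/bbl → 6.24556×10⁶ m/m³
V = d / (distance per unit fuel) = 130665 / 6.24556×10⁶ = 0.0209213 m³
In in³: 0.0209213 / 1.63871×10⁻⁵ = 1276.69 in³

1280 in³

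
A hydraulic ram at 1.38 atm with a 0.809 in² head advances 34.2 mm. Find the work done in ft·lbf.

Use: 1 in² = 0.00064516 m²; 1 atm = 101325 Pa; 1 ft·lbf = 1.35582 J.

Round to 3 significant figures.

1.38 atm → 139828 Pa
0.809 in² → 5.21934×10⁻⁴ m²
F = P × A = 139828 × 5.21934×10⁻⁴ = 72.981 N
34.2 mm → 0.0342 m
W = F × d = 72.981 × 0.0342 = 2.49595 J
In ft·lbf: 2.49595 / 1.35582 = 1.84092 ft·lbf

1.84 ft·lbf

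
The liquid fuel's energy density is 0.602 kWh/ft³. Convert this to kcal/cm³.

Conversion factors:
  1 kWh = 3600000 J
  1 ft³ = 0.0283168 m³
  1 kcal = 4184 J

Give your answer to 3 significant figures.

0.602 kWh/ft³ × 3600000 J/kWh ÷ 0.0283168 m³/ft³ = 7.65341×10⁷ J/m³
7.65341×10⁷ J/m³ ÷ 4184 J/kcal × 10⁻⁶ m³/cm³ = 0.0182921 kcal/cm³

0.0183 kcal/cm³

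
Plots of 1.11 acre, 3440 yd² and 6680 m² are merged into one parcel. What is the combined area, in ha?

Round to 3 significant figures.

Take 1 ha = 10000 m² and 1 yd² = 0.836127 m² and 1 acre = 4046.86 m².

1.40 ha

1.11 acre × 4046.86 = 4492.01 m²
3440 yd² × 0.836127 = 2876.28 m²
6680 m² (already m²)
Sum: 4492.01 + 2876.28 + 6680 = 14048.3 m²
In ha: 14048.3 / 10000 = 1.40483 ha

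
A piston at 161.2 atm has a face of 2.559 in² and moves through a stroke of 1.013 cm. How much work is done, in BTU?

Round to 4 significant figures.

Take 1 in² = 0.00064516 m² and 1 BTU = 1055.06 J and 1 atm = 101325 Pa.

161.2 atm → 1.63336×10⁷ Pa
2.559 in² → 0.00165096 m²
F = P × A = 1.63336×10⁷ × 0.00165096 = 26966.1 N
1.013 cm → 0.01013 m
W = F × d = 26966.1 × 0.01013 = 273.167 J
In BTU: 273.167 / 1055.06 = 0.258911 BTU

0.2589 BTU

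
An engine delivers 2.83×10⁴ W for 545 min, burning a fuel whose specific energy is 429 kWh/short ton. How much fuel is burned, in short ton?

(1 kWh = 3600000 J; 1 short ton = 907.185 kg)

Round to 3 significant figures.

0.599 short ton

545 min → 32700 s
E = P × t = 28300 × 32700 = 9.2541×10⁸ J
429 kWh/short ton → 1.70241×10⁶ J/kg
m = E / e_s = 9.2541×10⁸ / 1.70241×10⁶ = 543.588 kg
In short ton: 543.588 / 907.185 = 0.599203 short ton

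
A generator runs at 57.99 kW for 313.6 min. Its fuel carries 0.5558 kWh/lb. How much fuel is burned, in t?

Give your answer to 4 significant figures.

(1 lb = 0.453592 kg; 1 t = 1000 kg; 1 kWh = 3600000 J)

57.99 kW → 57990 W
313.6 min → 18816 s
E = P × t = 57990 × 18816 = 1.09114×10⁹ J
0.5558 kWh/lb → 4.41119×10⁶ J/kg
m = E / e_s = 1.09114×10⁹ / 4.41119×10⁶ = 247.357 kg
In t: 247.357 / 1000 = 0.247357 t

0.2474 t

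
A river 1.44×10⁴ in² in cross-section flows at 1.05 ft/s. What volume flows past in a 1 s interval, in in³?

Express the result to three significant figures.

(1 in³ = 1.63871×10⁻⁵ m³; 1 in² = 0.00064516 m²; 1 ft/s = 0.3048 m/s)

1.81×10⁵ in³

1.05 ft/s × 0.3048 = 0.32004 m/s
1.44×10⁴ in² × 0.00064516 = 9.2903 m²
V = v × A × t = 0.32004 m/s × 9.2903 m² × 1 s = 2.97327 m³
2.97327 m³ ÷ (1.63871×10⁻⁵ m³/in³) = 181440 in³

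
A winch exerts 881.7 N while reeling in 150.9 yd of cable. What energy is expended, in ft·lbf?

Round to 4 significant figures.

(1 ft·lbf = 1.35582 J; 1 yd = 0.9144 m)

150.9 yd × 0.9144 → 137.983 m
W = F × d = 881.7 N × 137.983 m = 121660 J
121660 J ÷ (1.35582 J/ft·lbf) = 89731.7 ft·lbf

8.973×10⁴ ft·lbf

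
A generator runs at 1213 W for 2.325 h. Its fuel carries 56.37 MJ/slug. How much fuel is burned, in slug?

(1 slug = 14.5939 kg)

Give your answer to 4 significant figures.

2.325 h → 8370 s
E = P × t = 1213 × 8370 = 1.01528×10⁷ J
56.37 MJ/slug → 3.86257×10⁶ J/kg
m = E / e_s = 1.01528×10⁷ / 3.86257×10⁶ = 2.62851 kg
In slug: 2.62851 / 14.5939 = 0.18011 slug

0.1801 slug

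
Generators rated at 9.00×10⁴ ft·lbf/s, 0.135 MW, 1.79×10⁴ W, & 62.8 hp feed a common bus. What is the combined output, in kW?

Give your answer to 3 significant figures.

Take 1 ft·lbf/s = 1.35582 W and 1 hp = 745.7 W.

322 kW

9.00×10⁴ ft·lbf/s × 1.35582 = 122024 W
0.135 MW × 1000000 = 135000 W
1.79×10⁴ W (already W)
62.8 hp × 745.7 = 46830 W
Total: 122024 + 135000 + 17900 + 46830 = 321754 W
In kW: 321754 / 1000 = 321.754 kW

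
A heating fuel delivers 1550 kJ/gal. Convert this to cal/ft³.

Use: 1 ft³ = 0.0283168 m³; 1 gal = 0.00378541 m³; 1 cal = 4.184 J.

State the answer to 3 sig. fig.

1550 kJ/gal × 1000 J/kJ ÷ 0.00378541 m³/gal = 4.09467×10⁸ J/m³
4.09467×10⁸ J/m³ ÷ 4.184 J/cal × 0.0283168 m³/ft³ = 2.77122×10⁶ cal/ft³

2.77×10⁶ cal/ft³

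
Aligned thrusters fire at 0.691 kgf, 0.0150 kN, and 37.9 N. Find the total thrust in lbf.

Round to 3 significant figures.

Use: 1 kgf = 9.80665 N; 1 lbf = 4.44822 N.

0.691 kgf × 9.80665 = 6.7764 N
0.0150 kN × 1000 = 15 N
37.9 N (already N)
Sum: 6.7764 + 15 + 37.9 = 59.6764 N
In lbf: 59.6764 / 4.44822 = 13.4158 lbf

13.4 lbf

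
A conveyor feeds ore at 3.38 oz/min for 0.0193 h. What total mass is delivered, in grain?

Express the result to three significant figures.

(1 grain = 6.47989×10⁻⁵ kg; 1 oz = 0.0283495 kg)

1710 grain

3.38 oz/min → 0.00159702 kg/s
0.0193 h → 69.48 s
m = ṁ × t = 0.00159702 × 69.48 = 0.110961 kg
In grain: 0.110961 / 6.47989×10⁻⁵ = 1712.39 grain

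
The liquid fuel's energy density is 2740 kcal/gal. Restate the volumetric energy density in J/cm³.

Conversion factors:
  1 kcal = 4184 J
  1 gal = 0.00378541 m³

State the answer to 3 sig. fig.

2740 kcal/gal × 4184 J/kcal ÷ 0.00378541 m³/gal = 3.02851×10⁹ J/m³
3.02851×10⁹ J/m³ × 10⁻⁶ m³/cm³ = 3028.51 J/cm³

3030 J/cm³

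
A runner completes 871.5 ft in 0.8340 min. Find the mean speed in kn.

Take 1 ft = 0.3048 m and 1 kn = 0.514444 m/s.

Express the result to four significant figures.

871.5 ft × 0.3048 → 265.633 m
0.8340 min × 60 → 50.04 s
v = d / t = 265.633 m / 50.04 s = 5.30841 m/s
5.30841 m/s ÷ (0.514444 m/s/kn) = 10.3187 kn

10.32 kn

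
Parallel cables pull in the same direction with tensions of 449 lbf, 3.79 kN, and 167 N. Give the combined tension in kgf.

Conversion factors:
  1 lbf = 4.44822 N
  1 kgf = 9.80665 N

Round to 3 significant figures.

607 kgf

449 lbf × 4.44822 = 1997.25 N
3.79 kN × 1000 = 3790 N
167 N (already N)
Sum: 1997.25 + 3790 + 167 = 5954.25 N
In kgf: 5954.25 / 9.80665 = 607.165 kgf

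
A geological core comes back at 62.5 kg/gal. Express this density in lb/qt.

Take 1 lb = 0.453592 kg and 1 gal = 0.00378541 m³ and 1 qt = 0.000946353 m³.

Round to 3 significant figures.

34.4 lb/qt

62.5 kg/gal ÷ 0.00378541 m³/gal = 16510.8 kg/m³
16510.8 kg/m³ ÷ 0.453592 kg/lb × 0.000946353 m³/qt = 34.4474 lb/qt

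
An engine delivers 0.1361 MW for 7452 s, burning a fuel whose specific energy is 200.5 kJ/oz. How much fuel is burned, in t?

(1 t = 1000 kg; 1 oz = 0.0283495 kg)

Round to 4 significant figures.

0.1434 t

0.1361 MW → 136100 W
E = P × t = 136100 × 7452 = 1.01422×10⁹ J
200.5 kJ/oz → 7.07244×10⁶ J/kg
m = E / e_s = 1.01422×10⁹ / 7.07244×10⁶ = 143.405 kg
In t: 143.405 / 1000 = 0.143405 t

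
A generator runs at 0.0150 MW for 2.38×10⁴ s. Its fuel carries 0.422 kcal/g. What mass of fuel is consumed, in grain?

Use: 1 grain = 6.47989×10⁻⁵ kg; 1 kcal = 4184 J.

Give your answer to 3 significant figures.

0.0150 MW → 15000 W
E = P × t = 15000 × 23800 = 3.57×10⁸ J
0.422 kcal/g → 1.76565×10⁶ J/kg
m = E / e_s = 3.57×10⁸ / 1.76565×10⁶ = 202.192 kg
In grain: 202.192 / 6.47989×10⁻⁵ = 3.1203×10⁶ grain

3.12×10⁶ grain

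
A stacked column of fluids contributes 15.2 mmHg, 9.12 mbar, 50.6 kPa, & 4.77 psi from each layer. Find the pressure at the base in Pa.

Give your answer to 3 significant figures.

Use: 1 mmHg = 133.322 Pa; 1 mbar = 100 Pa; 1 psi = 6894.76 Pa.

8.64×10⁴ Pa

15.2 mmHg × 133.322 = 2026.49 Pa
9.12 mbar × 100 = 912 Pa
50.6 kPa × 1000 = 50600 Pa
4.77 psi × 6894.76 = 32888 Pa
Combined: 2026.49 + 912 + 50600 + 32888 = 86426.5 Pa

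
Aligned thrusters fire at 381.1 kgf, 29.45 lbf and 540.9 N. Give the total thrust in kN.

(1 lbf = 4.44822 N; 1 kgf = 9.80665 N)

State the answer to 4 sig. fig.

4.409 kN

381.1 kgf × 9.80665 → 3737.31 N
29.45 lbf × 4.44822 → 131 N
540.9 N (already N)
Total: 3737.31 + 131 + 540.9 = 4409.21 N
In kN: 4409.21 / 1000 = 4.40921 kN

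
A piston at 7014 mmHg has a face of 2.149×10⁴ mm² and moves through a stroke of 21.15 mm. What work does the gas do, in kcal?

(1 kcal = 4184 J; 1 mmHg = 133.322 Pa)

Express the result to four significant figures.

0.1016 kcal

7014 mmHg → 935121 Pa
2.149×10⁴ mm² → 0.02149 m²
F = P × A = 935121 × 0.02149 = 20095.8 N
21.15 mm → 0.02115 m
W = F × d = 20095.8 × 0.02115 = 425.026 J
In kcal: 425.026 / 4184 = 0.101584 kcal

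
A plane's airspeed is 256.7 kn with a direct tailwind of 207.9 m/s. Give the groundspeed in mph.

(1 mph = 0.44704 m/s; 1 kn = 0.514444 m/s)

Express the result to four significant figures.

256.7 kn × 0.514444 = 132.058 m/s
207.9 m/s (already m/s)
Sum: 132.058 + 207.9 = 339.958 m/s
In mph: 339.958 / 0.44704 = 760.464 mph

760.5 mph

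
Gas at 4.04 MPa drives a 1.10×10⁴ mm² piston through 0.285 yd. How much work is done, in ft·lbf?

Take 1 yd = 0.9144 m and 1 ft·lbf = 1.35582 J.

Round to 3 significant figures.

4.04 MPa → 4.04×10⁶ Pa
1.10×10⁴ mm² → 0.011 m²
F = P × A = 4.04×10⁶ × 0.011 = 44440 N
0.285 yd → 0.260604 m
W = F × d = 44440 × 0.260604 = 11581.2 J
In ft·lbf: 11581.2 / 1.35582 = 8541.84 ft·lbf

8540 ft·lbf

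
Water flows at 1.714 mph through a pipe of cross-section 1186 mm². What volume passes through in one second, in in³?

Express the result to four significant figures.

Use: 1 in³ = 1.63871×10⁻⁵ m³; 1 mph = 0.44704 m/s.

55.45 in³

1.714 mph × 0.44704 → 0.766227 m/s
1186 mm² × 10⁻⁶ → 0.001186 m²
V = v × A × t = 0.766227 m/s × 0.001186 m² × 1 s = 9.08745×10⁻⁴ m³
9.08745×10⁻⁴ m³ ÷ (1.63871×10⁻⁵ m³/in³) = 55.4549 in³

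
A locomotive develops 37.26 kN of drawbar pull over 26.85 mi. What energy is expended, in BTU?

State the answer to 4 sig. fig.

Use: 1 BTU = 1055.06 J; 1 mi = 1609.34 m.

1.526×10⁶ BTU

37.26 kN × 1000 → 37260 N
26.85 mi × 1609.34 → 43210.8 m
W = F × d = 37260 N × 43210.8 m = 1.61003×10⁹ J
1.61003×10⁹ J ÷ (1055.06 J/BTU) = 1.52601×10⁶ BTU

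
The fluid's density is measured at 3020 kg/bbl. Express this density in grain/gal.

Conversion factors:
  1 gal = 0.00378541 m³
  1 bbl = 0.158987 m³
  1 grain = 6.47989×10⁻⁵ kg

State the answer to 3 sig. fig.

1.11×10⁶ grain/gal

3020 kg/bbl ÷ 0.158987 m³/bbl = 18995.3 kg/m³
18995.3 kg/m³ ÷ 6.47989×10⁻⁵ kg/grain × 0.00378541 m³/gal = 1.10966×10⁶ grain/gal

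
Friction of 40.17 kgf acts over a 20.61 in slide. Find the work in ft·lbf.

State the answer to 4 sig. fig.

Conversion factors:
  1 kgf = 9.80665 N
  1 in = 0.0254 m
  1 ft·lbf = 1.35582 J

152.1 ft·lbf

40.17 kgf × 9.80665 = 393.933 N
20.61 in × 0.0254 = 0.523494 m
W = F × d = 393.933 N × 0.523494 m = 206.222 J
206.222 J ÷ (1.35582 J/ft·lbf) = 152.101 ft·lbf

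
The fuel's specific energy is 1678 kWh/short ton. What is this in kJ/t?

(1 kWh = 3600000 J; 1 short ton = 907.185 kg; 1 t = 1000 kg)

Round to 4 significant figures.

1678 kWh/short ton × 3600000 J/kWh ÷ 907.185 kg/short ton = 6.65884×10⁶ J/kg
6.65884×10⁶ J/kg ÷ 1000 J/kJ × 1000 kg/t = 6.65884×10⁶ kJ/t

6.659×10⁶ kJ/t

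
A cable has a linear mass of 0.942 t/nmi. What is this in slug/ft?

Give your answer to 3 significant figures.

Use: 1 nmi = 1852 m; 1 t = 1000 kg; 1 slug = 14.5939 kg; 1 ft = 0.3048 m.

0.0106 slug/ft

0.942 t/nmi × 1000 kg/t ÷ 1852 m/nmi = 0.508639 kg/m
0.508639 kg/m ÷ 14.5939 kg/slug × 0.3048 m/ft = 0.0106231 slug/ft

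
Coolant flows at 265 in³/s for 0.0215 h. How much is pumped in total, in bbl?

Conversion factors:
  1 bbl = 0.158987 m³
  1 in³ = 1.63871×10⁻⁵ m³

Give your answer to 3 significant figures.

265 in³/s → 0.00434258 m³/s
0.0215 h → 77.4 s
V = Q × t = 0.00434258 × 77.4 = 0.336116 m³
In bbl: 0.336116 / 0.158987 = 2.11411 bbl

2.11 bbl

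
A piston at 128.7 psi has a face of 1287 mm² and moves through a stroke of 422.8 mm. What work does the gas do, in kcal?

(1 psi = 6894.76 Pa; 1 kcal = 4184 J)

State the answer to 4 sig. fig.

128.7 psi → 887356 Pa
1287 mm² → 0.001287 m²
F = P × A = 887356 × 0.001287 = 1142.03 N
422.8 mm → 0.4228 m
W = F × d = 1142.03 × 0.4228 = 482.85 J
In kcal: 482.85 / 4184 = 0.115404 kcal

0.1154 kcal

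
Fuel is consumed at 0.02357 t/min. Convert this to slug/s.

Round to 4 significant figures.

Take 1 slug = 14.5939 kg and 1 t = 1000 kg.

0.02692 slug/s

0.02357 t/min × 1000 kg/t ÷ 60 s/min = 0.392833 kg/s
0.392833 kg/s ÷ 14.5939 kg/slug = 0.0269176 slug/s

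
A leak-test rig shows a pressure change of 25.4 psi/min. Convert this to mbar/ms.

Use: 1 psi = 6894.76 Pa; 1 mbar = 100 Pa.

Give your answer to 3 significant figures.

0.0292 mbar/ms

25.4 psi/min × 6894.76 Pa/psi ÷ 60 s/min = 2918.78 Pa/s
2918.78 Pa/s ÷ 100 Pa/mbar × 0.001 s/ms = 0.0291878 mbar/ms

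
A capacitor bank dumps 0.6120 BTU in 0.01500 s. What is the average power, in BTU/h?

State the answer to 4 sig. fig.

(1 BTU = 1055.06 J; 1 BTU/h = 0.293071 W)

1.469×10⁵ BTU/h

0.6120 BTU × 1055.06 → 645.697 J
P = E / t = 645.697 J / 0.015 s = 43046.5 W
43046.5 W ÷ (0.293071 W/BTU/h) = 146881 BTU/h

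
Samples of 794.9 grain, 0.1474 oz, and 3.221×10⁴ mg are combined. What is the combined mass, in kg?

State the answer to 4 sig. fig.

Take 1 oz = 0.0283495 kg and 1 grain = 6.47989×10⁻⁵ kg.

0.08790 kg

794.9 grain × 6.47989×10⁻⁵ → 0.0515086 kg
0.1474 oz × 0.0283495 → 0.00417872 kg
3.221×10⁴ mg × 10⁻⁶ → 0.03221 kg
Combined: 0.0515086 + 0.00417872 + 0.03221 = 0.0878973 kg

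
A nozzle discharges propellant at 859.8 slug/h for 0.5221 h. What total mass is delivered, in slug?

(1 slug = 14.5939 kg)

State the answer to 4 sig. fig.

859.8 slug/h → 3.48551 kg/s
0.5221 h → 1879.56 s
m = ṁ × t = 3.48551 × 1879.56 = 6551.23 kg
In slug: 6551.23 / 14.5939 = 448.902 slug

448.9 slug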